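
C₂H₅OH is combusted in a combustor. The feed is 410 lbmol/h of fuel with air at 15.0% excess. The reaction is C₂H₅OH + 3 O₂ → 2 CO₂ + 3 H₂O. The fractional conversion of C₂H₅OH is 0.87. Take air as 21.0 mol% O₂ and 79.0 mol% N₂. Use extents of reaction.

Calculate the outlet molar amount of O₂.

344 lbmol/h

Stoichiometric O₂ = 3 × 410 = 1230 lbmol/h; O₂ fed = 1230 × 1.150 = 1414 lbmol/h.
N₂ fed = 1414 × 79/21 = 5321 lbmol/h.
Fuel reacted = 0.87 × 410 → ξ = 356.7 lbmol/h.
Outlet (n = n₀ + ν ξ):
  C₂H₅OH: 410 − 1(356.7) = 53.3
  O₂: 1414 − 3(356.7) = 344.4
  N₂: 5321 (inert)
  CO₂: 0 + 2(356.7) = 713.4
  H₂O: 0 + 3(356.7) = 1070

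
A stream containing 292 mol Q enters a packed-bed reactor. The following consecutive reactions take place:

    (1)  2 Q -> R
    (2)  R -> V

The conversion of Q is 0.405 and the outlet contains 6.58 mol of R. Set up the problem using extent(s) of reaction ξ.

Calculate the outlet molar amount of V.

Conversion of Q: Q consumed = 2ξ₁ = 0.405 × 292 → ξ₁ = 59.13 mol.
R balance: n_R = 0 + 1ξ₁ − 1ξ₂ = 6.58 → ξ₂ = (1·59.13 − 6.58)/1 = 52.55 mol.
Outlet amounts (n = n₀ + Σ ν·ξ):
  Q: 292 − 2(59.13) = 173.7
  R: 0 + 1(59.13) − 1(52.55) = 6.58
  V: 0 + 1(52.55) = 52.55

52.6 mol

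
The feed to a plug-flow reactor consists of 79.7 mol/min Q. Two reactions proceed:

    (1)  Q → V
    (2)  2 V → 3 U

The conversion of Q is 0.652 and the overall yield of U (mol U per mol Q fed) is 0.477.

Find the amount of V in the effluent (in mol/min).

Conversion of Q: Q consumed = 1ξ₁ = 0.652 × 79.7 → ξ₁ = 51.96 mol/min.
Yield of U: 3ξ₂ / 79.7 = 0.477 → ξ₂ = 12.67 mol/min.
Outlet amounts (n = n₀ + Σ ν·ξ):
  Q: 79.7 − 1(51.96) = 27.74
  V: 0 + 1(51.96) − 2(12.67) = 26.62
  U: 0 + 3(12.67) = 38.02

26.6 mol/min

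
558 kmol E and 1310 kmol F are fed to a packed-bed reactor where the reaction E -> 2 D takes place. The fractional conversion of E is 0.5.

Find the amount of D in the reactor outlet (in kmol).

558 kmol

E reacted = 0.5 × 558 = 279 kmol; ν_E = −1, so ξ = 279/1 = 279 kmol.
Outlet amounts (n = n₀ + ν ξ):
  E: 558 − 1(279) = 279
  D: 0 + 2(279) = 558
  F: 1310 (inert)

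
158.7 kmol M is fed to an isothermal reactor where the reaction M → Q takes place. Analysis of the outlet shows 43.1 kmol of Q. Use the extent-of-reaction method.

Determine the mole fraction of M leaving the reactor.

For Q: n = n₀ + 1ξ → 43.1 = 0 + 1ξ, giving ξ = 43.1 kmol.
Outlet amounts (n = n₀ + ν ξ):
  M: 158.7 − 1(43.1) = 115.6
  Q: 0 + 1(43.1) = 43.1
Total out = 158.7 kmol; y_M = 115.6 / 158.7 = 0.7284.

0.728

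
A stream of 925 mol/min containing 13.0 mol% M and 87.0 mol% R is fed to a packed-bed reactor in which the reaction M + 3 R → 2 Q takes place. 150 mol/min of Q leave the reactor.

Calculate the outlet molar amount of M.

For Q: n = n₀ + 2ξ → 150 = 0 + 2ξ, giving ξ = 75 mol/min.
Outlet amounts (n = n₀ + ν ξ):
  M: 120.2 − 1(75) = 45.25
  R: 804.8 − 3(75) = 579.8
  Q: 0 + 2(75) = 150

45.2 mol/min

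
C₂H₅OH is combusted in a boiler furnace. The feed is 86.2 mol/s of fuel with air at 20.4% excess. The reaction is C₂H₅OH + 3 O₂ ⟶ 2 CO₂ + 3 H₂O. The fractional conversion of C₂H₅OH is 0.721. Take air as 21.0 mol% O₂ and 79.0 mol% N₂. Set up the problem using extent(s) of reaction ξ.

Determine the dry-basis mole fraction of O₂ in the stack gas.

Stoichiometric O₂ = 3 × 86.2 = 258.6 mol/s; O₂ fed = 258.6 × 1.204 = 311.4 mol/s.
N₂ fed = 311.4 × 79/21 = 1171 mol/s.
Fuel reacted = 0.721 × 86.2 → ξ = 62.15 mol/s.
Outlet (n = n₀ + ν ξ):
  C₂H₅OH: 86.2 − 1(62.15) = 24.05
  O₂: 311.4 − 3(62.15) = 124.9
  N₂: 1171 (inert)
  CO₂: 0 + 2(62.15) = 124.3
  H₂O: 0 + 3(62.15) = 186.5
Dry total = 1445 mol/s; y_O₂ (dry) = 124.9 / 1445 = 0.08647.

0.0865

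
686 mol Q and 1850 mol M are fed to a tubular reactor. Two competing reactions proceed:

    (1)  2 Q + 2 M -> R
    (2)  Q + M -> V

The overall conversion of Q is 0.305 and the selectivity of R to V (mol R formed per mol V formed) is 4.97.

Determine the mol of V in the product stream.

19.1 mol

Conversion of Q: Q consumed = 0.305 × 686 = 209.2 mol = 2ξ₁ + 1ξ₂.
Selectivity: 1ξ₁ / (1ξ₂) = 4.97 → ξ₁ = 4.97 ξ₂.
Substitute: (2·4.97 + 1) ξ₂ = 209.2 → ξ₂ = 19.13 mol, ξ₁ = 95.05 mol.
Outlet amounts (n = n₀ + Σ ν·ξ):
  Q: 686 − 2(95.05) − 1(19.13) = 476.8
  M: 1850 − 2(95.05) − 1(19.13) = 1641
  R: 0 + 1(95.05) = 95.05
  V: 0 + 1(19.13) = 19.13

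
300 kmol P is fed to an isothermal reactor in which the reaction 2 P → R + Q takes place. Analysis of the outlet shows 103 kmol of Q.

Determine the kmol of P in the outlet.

For Q: n = n₀ + 1ξ → 103 = 0 + 1ξ, giving ξ = 103 kmol.
Outlet amounts (n = n₀ + ν ξ):
  P: 300 − 2(103) = 94
  R: 0 + 1(103) = 103
  Q: 0 + 1(103) = 103

94 kmol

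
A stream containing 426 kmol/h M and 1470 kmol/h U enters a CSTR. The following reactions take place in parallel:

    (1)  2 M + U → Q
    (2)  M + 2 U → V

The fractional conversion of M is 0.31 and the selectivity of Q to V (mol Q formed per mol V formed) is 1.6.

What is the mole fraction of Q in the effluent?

Conversion of M: M consumed = 0.31 × 426 = 132.1 kmol/h = 2ξ₁ + 1ξ₂.
Selectivity: 1ξ₁ / (1ξ₂) = 1.6 → ξ₁ = 1.6 ξ₂.
Substitute: (2·1.6 + 1) ξ₂ = 132.1 → ξ₂ = 31.44 kmol/h, ξ₁ = 50.31 kmol/h.
Outlet amounts (n = n₀ + Σ ν·ξ):
  M: 426 − 2(50.31) − 1(31.44) = 293.9
  U: 1470 − 1(50.31) − 2(31.44) = 1357
  Q: 0 + 1(50.31) = 50.31
  V: 0 + 1(31.44) = 31.44
Total out = 1732 kmol/h; y_Q = 50.31 / 1732 = 0.02904.

0.029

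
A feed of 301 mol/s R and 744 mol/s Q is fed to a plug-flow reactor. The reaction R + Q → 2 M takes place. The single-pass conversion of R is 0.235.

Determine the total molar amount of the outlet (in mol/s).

1040 mol/s

R reacted = 0.235 × 301 = 70.73 mol/s; ν_R = −1, so ξ = 70.73/1 = 70.73 mol/s.
Outlet amounts (n = n₀ + ν ξ):
  R: 301 − 1(70.73) = 230.3
  Q: 744 − 1(70.73) = 673.3
  M: 0 + 2(70.73) = 141.5
Total out = 230.3 + 673.3 + 141.5 = 1045 mol/s.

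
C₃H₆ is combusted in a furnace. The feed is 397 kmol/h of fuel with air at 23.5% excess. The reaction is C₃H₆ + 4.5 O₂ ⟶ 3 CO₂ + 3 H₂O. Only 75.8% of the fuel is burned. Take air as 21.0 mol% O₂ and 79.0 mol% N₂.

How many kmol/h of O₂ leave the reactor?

Stoichiometric O₂ = 4.5 × 397 = 1786 kmol/h; O₂ fed = 1786 × 1.235 = 2206 kmol/h.
N₂ fed = 2206 × 79/21 = 8300 kmol/h.
Fuel reacted = 0.758 × 397 → ξ = 300.9 kmol/h.
Outlet (n = n₀ + ν ξ):
  C₃H₆: 397 − 1(300.9) = 96.07
  O₂: 2206 − 4.5(300.9) = 852.2
  N₂: 8300 (inert)
  CO₂: 0 + 3(300.9) = 902.8
  H₂O: 0 + 3(300.9) = 902.8

852 kmol/h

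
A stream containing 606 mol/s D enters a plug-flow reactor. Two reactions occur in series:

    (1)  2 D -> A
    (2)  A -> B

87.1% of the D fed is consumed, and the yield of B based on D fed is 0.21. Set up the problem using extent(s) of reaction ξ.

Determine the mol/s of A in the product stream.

Conversion of D: D consumed = 2ξ₁ = 0.871 × 606 → ξ₁ = 263.9 mol/s.
Yield of B: 1ξ₂ / 606 = 0.21 → ξ₂ = 127.3 mol/s.
Outlet amounts (n = n₀ + Σ ν·ξ):
  D: 606 − 2(263.9) = 78.17
  A: 0 + 1(263.9) − 1(127.3) = 136.7
  B: 0 + 1(127.3) = 127.3

137 mol/s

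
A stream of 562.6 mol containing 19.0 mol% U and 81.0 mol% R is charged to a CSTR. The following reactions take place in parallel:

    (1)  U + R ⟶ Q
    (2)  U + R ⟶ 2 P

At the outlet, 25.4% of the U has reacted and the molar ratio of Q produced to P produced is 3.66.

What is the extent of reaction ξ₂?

ξ₂ = 3.26 mol

Conversion of U: U consumed = 0.254 × 106.9 = 27.15 mol = 1ξ₁ + 1ξ₂.
Selectivity: 1ξ₁ / (2ξ₂) = 3.66 → ξ₁ = 7.32 ξ₂.
Substitute: (1·7.32 + 1) ξ₂ = 27.15 → ξ₂ = 3.263 mol, ξ₁ = 23.89 mol.
Outlet amounts (n = n₀ + Σ ν·ξ):
  U: 106.9 − 1(23.89) − 1(3.263) = 79.74
  R: 455.7 − 1(23.89) − 1(3.263) = 428.6
  Q: 0 + 1(23.89) = 23.89
  P: 0 + 2(3.263) = 6.527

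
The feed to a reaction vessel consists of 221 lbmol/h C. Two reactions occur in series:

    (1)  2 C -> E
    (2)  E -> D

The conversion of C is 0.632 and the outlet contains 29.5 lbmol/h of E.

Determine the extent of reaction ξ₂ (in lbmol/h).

Conversion of C: C consumed = 2ξ₁ = 0.632 × 221 → ξ₁ = 69.84 lbmol/h.
E balance: n_E = 0 + 1ξ₁ − 1ξ₂ = 29.5 → ξ₂ = (1·69.84 − 29.5)/1 = 40.34 lbmol/h.
Outlet amounts (n = n₀ + Σ ν·ξ):
  C: 221 − 2(69.84) = 81.33
  E: 0 + 1(69.84) − 1(40.34) = 29.5
  D: 0 + 1(40.34) = 40.34

ξ₂ = 40.3 lbmol/h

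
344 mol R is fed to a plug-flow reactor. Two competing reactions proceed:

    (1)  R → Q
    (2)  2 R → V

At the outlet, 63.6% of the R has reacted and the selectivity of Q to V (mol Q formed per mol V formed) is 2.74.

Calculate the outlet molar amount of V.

Conversion of R: R consumed = 0.636 × 344 = 218.8 mol = 1ξ₁ + 2ξ₂.
Selectivity: 1ξ₁ / (1ξ₂) = 2.74 → ξ₁ = 2.74 ξ₂.
Substitute: (1·2.74 + 2) ξ₂ = 218.8 → ξ₂ = 46.16 mol, ξ₁ = 126.5 mol.
Outlet amounts (n = n₀ + Σ ν·ξ):
  R: 344 − 1(126.5) − 2(46.16) = 125.2
  Q: 0 + 1(126.5) = 126.5
  V: 0 + 1(46.16) = 46.16

46.2 mol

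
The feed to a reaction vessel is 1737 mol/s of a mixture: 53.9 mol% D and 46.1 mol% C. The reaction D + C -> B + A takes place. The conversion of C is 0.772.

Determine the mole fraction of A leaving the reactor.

0.356

C reacted = 0.772 × 800.8 = 618.2 mol/s; ν_C = −1, so ξ = 618.2/1 = 618.2 mol/s.
Outlet amounts (n = n₀ + ν ξ):
  D: 936.2 − 1(618.2) = 318.1
  C: 800.8 − 1(618.2) = 182.6
  B: 0 + 1(618.2) = 618.2
  A: 0 + 1(618.2) = 618.2
Total out = 1737 mol/s; y_A = 618.2 / 1737 = 0.3559.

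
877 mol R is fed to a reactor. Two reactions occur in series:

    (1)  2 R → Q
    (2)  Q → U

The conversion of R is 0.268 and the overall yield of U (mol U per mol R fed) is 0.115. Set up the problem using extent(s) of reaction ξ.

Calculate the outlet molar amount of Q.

16.7 mol

Conversion of R: R consumed = 2ξ₁ = 0.268 × 877 → ξ₁ = 117.5 mol.
Yield of U: 1ξ₂ / 877 = 0.115 → ξ₂ = 100.9 mol.
Outlet amounts (n = n₀ + Σ ν·ξ):
  R: 877 − 2(117.5) = 642
  Q: 0 + 1(117.5) − 1(100.9) = 16.66
  U: 0 + 1(100.9) = 100.9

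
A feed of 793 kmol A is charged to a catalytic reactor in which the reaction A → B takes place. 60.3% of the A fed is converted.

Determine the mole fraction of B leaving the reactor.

0.603

A reacted = 0.603 × 793 = 478.2 kmol; ν_A = −1, so ξ = 478.2/1 = 478.2 kmol.
Outlet amounts (n = n₀ + ν ξ):
  A: 793 − 1(478.2) = 314.8
  B: 0 + 1(478.2) = 478.2
Total out = 793 kmol; y_B = 478.2 / 793 = 0.603.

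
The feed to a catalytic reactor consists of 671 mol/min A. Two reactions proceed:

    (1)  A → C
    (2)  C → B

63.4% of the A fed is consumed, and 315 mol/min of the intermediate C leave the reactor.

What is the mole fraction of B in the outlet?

Conversion of A: A consumed = 1ξ₁ = 0.634 × 671 → ξ₁ = 425.4 mol/min.
C balance: n_C = 0 + 1ξ₁ − 1ξ₂ = 315 → ξ₂ = (1·425.4 − 315)/1 = 110.4 mol/min.
Outlet amounts (n = n₀ + Σ ν·ξ):
  A: 671 − 1(425.4) = 245.6
  C: 0 + 1(425.4) − 1(110.4) = 315
  B: 0 + 1(110.4) = 110.4
Total out = 671 mol/min; y_B = 110.4 / 671 = 0.1646.

0.165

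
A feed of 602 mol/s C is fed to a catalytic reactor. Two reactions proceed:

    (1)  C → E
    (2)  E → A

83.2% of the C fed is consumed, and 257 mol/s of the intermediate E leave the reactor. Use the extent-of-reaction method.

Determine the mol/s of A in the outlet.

244 mol/s

Conversion of C: C consumed = 1ξ₁ = 0.832 × 602 → ξ₁ = 500.9 mol/s.
E balance: n_E = 0 + 1ξ₁ − 1ξ₂ = 257 → ξ₂ = (1·500.9 − 257)/1 = 243.9 mol/s.
Outlet amounts (n = n₀ + Σ ν·ξ):
  C: 602 − 1(500.9) = 101.1
  E: 0 + 1(500.9) − 1(243.9) = 257
  A: 0 + 1(243.9) = 243.9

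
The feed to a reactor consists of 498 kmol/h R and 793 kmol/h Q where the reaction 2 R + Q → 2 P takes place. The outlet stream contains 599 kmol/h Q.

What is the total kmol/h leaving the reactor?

1100 kmol/h

For Q: n = n₀ − 1ξ → 599 = 793 − 1ξ, giving ξ = 194 kmol/h.
Outlet amounts (n = n₀ + ν ξ):
  R: 498 − 2(194) = 110
  Q: 793 − 1(194) = 599
  P: 0 + 2(194) = 388
Total out = 110 + 599 + 388 = 1097 kmol/h.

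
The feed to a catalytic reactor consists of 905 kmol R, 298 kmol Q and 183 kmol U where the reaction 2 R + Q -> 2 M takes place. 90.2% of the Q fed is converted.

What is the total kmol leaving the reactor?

1120 kmol

Q reacted = 0.902 × 298 = 268.8 kmol; ν_Q = −1, so ξ = 268.8/1 = 268.8 kmol.
Outlet amounts (n = n₀ + ν ξ):
  R: 905 − 2(268.8) = 367.4
  Q: 298 − 1(268.8) = 29.2
  M: 0 + 2(268.8) = 537.6
  U: 183 (inert)
Total out = 367.4 + 29.2 + 537.6 + 183 = 1117 kmol.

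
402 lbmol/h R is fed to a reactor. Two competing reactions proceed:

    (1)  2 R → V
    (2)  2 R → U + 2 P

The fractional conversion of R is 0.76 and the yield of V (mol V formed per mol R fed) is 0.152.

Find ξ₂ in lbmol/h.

Yield of V: 1ξ₁ / 402 = 0.152 → ξ₁ = 61.1 lbmol/h.
Conversion of R: 2ξ₁ + 2ξ₂ = 0.76 × 402 = 305.5 → ξ₂ = 91.66 lbmol/h.
Outlet amounts (n = n₀ + Σ ν·ξ):
  R: 402 − 2(61.1) − 2(91.66) = 96.48
  V: 0 + 1(61.1) = 61.1
  U: 0 + 1(91.66) = 91.66
  P: 0 + 2(91.66) = 183.3

ξ₂ = 91.7 lbmol/h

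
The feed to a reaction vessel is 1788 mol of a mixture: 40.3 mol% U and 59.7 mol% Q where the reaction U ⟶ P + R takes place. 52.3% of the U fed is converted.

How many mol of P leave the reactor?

377 mol

U reacted = 0.523 × 720.6 = 376.9 mol; ν_U = −1, so ξ = 376.9/1 = 376.9 mol.
Outlet amounts (n = n₀ + ν ξ):
  U: 720.6 − 1(376.9) = 343.7
  P: 0 + 1(376.9) = 376.9
  R: 0 + 1(376.9) = 376.9
  Q: 1067 (inert)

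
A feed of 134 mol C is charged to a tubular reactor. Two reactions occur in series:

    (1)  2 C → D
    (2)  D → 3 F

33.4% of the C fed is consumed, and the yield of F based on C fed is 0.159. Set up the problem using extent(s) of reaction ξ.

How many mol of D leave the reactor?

15.3 mol

Conversion of C: C consumed = 2ξ₁ = 0.334 × 134 → ξ₁ = 22.38 mol.
Yield of F: 3ξ₂ / 134 = 0.159 → ξ₂ = 7.102 mol.
Outlet amounts (n = n₀ + Σ ν·ξ):
  C: 134 − 2(22.38) = 89.24
  D: 0 + 1(22.38) − 1(7.102) = 15.28
  F: 0 + 3(7.102) = 21.31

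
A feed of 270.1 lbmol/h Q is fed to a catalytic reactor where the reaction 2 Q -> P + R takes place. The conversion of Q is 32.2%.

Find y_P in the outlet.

0.161

Q reacted = 0.322 × 270.1 = 86.97 lbmol/h; ν_Q = −2, so ξ = 86.97/2 = 43.49 lbmol/h.
Outlet amounts (n = n₀ + ν ξ):
  Q: 270.1 − 2(43.49) = 183.1
  P: 0 + 1(43.49) = 43.49
  R: 0 + 1(43.49) = 43.49
Total out = 270.1 lbmol/h; y_P = 43.49 / 270.1 = 0.161.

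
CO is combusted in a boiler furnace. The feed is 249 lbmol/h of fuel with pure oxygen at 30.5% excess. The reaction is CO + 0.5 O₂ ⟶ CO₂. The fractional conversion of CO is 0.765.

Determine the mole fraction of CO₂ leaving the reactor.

Stoichiometric O₂ = 0.5 × 249 = 124.5 lbmol/h; O₂ fed = 124.5 × 1.305 = 162.5 lbmol/h.
Fuel reacted = 0.765 × 249 → ξ = 190.5 lbmol/h.
Outlet (n = n₀ + ν ξ):
  CO: 249 − 1(190.5) = 58.51
  O₂: 162.5 − 0.5(190.5) = 67.23
  CO₂: 0 + 1(190.5) = 190.5
Total out = 316.2 lbmol/h; y_CO₂ = 190.5 / 316.2 = 0.6024.

0.602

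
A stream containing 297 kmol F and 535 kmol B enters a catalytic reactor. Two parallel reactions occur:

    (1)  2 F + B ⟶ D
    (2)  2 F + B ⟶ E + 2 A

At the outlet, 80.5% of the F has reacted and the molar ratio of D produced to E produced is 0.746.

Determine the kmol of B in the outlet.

415 kmol

Conversion of F: F consumed = 0.805 × 297 = 239.1 kmol = 2ξ₁ + 2ξ₂.
Selectivity: 1ξ₁ / (1ξ₂) = 0.746 → ξ₁ = 0.746 ξ₂.
Substitute: (2·0.746 + 2) ξ₂ = 239.1 → ξ₂ = 68.47 kmol, ξ₁ = 51.08 kmol.
Outlet amounts (n = n₀ + Σ ν·ξ):
  F: 297 − 2(51.08) − 2(68.47) = 57.91
  B: 535 − 1(51.08) − 1(68.47) = 415.5
  D: 0 + 1(51.08) = 51.08
  E: 0 + 1(68.47) = 68.47
  A: 0 + 2(68.47) = 136.9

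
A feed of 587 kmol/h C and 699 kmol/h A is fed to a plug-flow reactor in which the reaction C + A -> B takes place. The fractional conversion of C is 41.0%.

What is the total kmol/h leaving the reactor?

1050 kmol/h

C reacted = 0.41 × 587 = 240.7 kmol/h; ν_C = −1, so ξ = 240.7/1 = 240.7 kmol/h.
Outlet amounts (n = n₀ + ν ξ):
  C: 587 − 1(240.7) = 346.3
  A: 699 − 1(240.7) = 458.3
  B: 0 + 1(240.7) = 240.7
Total out = 346.3 + 458.3 + 240.7 = 1045 kmol/h.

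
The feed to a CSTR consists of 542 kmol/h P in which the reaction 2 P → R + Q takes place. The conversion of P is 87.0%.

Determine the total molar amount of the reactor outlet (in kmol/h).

542 kmol/h

P reacted = 0.87 × 542 = 471.5 kmol/h; ν_P = −2, so ξ = 471.5/2 = 235.8 kmol/h.
Outlet amounts (n = n₀ + ν ξ):
  P: 542 − 2(235.8) = 70.46
  R: 0 + 1(235.8) = 235.8
  Q: 0 + 1(235.8) = 235.8
Total out = 70.46 + 235.8 + 235.8 = 542 kmol/h.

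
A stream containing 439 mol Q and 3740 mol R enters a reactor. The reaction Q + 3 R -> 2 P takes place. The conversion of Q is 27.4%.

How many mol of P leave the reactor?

Q reacted = 0.274 × 439 = 120.3 mol; ν_Q = −1, so ξ = 120.3/1 = 120.3 mol.
Outlet amounts (n = n₀ + ν ξ):
  Q: 439 − 1(120.3) = 318.7
  R: 3740 − 3(120.3) = 3379
  P: 0 + 2(120.3) = 240.6

241 mol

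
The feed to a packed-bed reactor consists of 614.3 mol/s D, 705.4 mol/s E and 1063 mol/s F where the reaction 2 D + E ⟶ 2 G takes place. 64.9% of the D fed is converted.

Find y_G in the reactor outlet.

0.183

D reacted = 0.649 × 614.3 = 398.7 mol/s; ν_D = −2, so ξ = 398.7/2 = 199.3 mol/s.
Outlet amounts (n = n₀ + ν ξ):
  D: 614.3 − 2(199.3) = 215.6
  E: 705.4 − 1(199.3) = 506.1
  G: 0 + 2(199.3) = 398.7
  F: 1063 (inert)
Total out = 2183 mol/s; y_G = 398.7 / 2183 = 0.1826.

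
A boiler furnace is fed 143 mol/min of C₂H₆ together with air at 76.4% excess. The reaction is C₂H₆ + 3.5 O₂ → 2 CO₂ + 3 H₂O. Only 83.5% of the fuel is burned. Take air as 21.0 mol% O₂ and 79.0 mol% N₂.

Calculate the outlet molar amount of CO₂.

239 mol/min

Stoichiometric O₂ = 3.5 × 143 = 500.5 mol/min; O₂ fed = 500.5 × 1.764 = 882.9 mol/min.
N₂ fed = 882.9 × 79/21 = 3321 mol/min.
Fuel reacted = 0.835 × 143 → ξ = 119.4 mol/min.
Outlet (n = n₀ + ν ξ):
  C₂H₆: 143 − 1(119.4) = 23.59
  O₂: 882.9 − 3.5(119.4) = 465
  N₂: 3321 (inert)
  CO₂: 0 + 2(119.4) = 238.8
  H₂O: 0 + 3(119.4) = 358.2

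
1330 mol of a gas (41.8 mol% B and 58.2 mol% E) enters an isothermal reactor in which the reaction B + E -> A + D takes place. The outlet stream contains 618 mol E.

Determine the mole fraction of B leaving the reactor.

0.301

For E: n = n₀ − 1ξ → 618 = 774.1 − 1ξ, giving ξ = 156.1 mol.
Outlet amounts (n = n₀ + ν ξ):
  B: 555.9 − 1(156.1) = 399.9
  E: 774.1 − 1(156.1) = 618
  A: 0 + 1(156.1) = 156.1
  D: 0 + 1(156.1) = 156.1
Total out = 1330 mol; y_B = 399.9 / 1330 = 0.3007.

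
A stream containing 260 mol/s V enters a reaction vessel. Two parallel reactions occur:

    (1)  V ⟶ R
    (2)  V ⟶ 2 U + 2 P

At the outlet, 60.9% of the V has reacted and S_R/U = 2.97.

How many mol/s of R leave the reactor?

Conversion of V: V consumed = 0.609 × 260 = 158.3 mol/s = 1ξ₁ + 1ξ₂.
Selectivity: 1ξ₁ / (2ξ₂) = 2.97 → ξ₁ = 5.94 ξ₂.
Substitute: (1·5.94 + 1) ξ₂ = 158.3 → ξ₂ = 22.82 mol/s, ξ₁ = 135.5 mol/s.
Outlet amounts (n = n₀ + Σ ν·ξ):
  V: 260 − 1(135.5) − 1(22.82) = 101.7
  R: 0 + 1(135.5) = 135.5
  U: 0 + 2(22.82) = 45.63
  P: 0 + 2(22.82) = 45.63

136 mol/s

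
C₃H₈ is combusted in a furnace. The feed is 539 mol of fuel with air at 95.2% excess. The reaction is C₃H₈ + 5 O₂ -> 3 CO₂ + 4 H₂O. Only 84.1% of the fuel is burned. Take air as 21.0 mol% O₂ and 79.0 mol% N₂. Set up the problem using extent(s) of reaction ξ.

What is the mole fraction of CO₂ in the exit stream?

Stoichiometric O₂ = 5 × 539 = 2695 mol; O₂ fed = 2695 × 1.952 = 5261 mol.
N₂ fed = 5261 × 79/21 = 19790 mol.
Fuel reacted = 0.841 × 539 → ξ = 453.3 mol.
Outlet (n = n₀ + ν ξ):
  C₃H₈: 539 − 1(453.3) = 85.7
  O₂: 5261 − 5(453.3) = 2994
  N₂: 19790 (inert)
  CO₂: 0 + 3(453.3) = 1360
  H₂O: 0 + 4(453.3) = 1813
Total out = 26040 mol; y_CO₂ = 1360 / 26040 = 0.05222.

0.0522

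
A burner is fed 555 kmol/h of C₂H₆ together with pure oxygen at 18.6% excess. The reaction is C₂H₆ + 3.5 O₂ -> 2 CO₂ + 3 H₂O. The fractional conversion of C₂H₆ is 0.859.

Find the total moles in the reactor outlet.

3100 kmol/h

Stoichiometric O₂ = 3.5 × 555 = 1942 kmol/h; O₂ fed = 1942 × 1.186 = 2304 kmol/h.
Fuel reacted = 0.859 × 555 → ξ = 476.7 kmol/h.
Outlet (n = n₀ + ν ξ):
  C₂H₆: 555 − 1(476.7) = 78.25
  O₂: 2304 − 3.5(476.7) = 635.2
  CO₂: 0 + 2(476.7) = 953.5
  H₂O: 0 + 3(476.7) = 1430
Total out = 78.25 + 635.2 + 953.5 + 1430 = 3097 kmol/h.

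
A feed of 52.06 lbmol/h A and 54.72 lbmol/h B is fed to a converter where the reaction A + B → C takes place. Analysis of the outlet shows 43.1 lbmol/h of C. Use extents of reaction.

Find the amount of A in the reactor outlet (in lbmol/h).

For C: n = n₀ + 1ξ → 43.1 = 0 + 1ξ, giving ξ = 43.1 lbmol/h.
Outlet amounts (n = n₀ + ν ξ):
  A: 52.06 − 1(43.1) = 8.96
  B: 54.72 − 1(43.1) = 11.62
  C: 0 + 1(43.1) = 43.1

8.96 lbmol/h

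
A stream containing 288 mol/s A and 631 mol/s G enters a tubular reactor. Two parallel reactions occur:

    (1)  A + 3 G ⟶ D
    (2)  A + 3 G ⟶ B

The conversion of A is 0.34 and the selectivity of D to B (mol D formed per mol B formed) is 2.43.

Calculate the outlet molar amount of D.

Conversion of A: A consumed = 0.34 × 288 = 97.92 mol/s = 1ξ₁ + 1ξ₂.
Selectivity: 1ξ₁ / (1ξ₂) = 2.43 → ξ₁ = 2.43 ξ₂.
Substitute: (1·2.43 + 1) ξ₂ = 97.92 → ξ₂ = 28.55 mol/s, ξ₁ = 69.37 mol/s.
Outlet amounts (n = n₀ + Σ ν·ξ):
  A: 288 − 1(69.37) − 1(28.55) = 190.1
  G: 631 − 3(69.37) − 3(28.55) = 337.2
  D: 0 + 1(69.37) = 69.37
  B: 0 + 1(28.55) = 28.55

69.4 mol/s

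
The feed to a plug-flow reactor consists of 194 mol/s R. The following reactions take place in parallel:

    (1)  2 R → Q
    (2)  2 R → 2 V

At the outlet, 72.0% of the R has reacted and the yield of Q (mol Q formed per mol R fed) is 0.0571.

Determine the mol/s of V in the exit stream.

118 mol/s

Yield of Q: 1ξ₁ / 194 = 0.0571 → ξ₁ = 11.08 mol/s.
Conversion of R: 2ξ₁ + 2ξ₂ = 0.72 × 194 = 139.7 → ξ₂ = 58.76 mol/s.
Outlet amounts (n = n₀ + Σ ν·ξ):
  R: 194 − 2(11.08) − 2(58.76) = 54.32
  Q: 0 + 1(11.08) = 11.08
  V: 0 + 2(58.76) = 117.5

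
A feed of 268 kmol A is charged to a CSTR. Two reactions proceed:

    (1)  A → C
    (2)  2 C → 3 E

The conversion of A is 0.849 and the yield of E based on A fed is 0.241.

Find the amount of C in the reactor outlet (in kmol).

184 kmol

Conversion of A: A consumed = 1ξ₁ = 0.849 × 268 → ξ₁ = 227.5 kmol.
Yield of E: 3ξ₂ / 268 = 0.241 → ξ₂ = 21.53 kmol.
Outlet amounts (n = n₀ + Σ ν·ξ):
  A: 268 − 1(227.5) = 40.47
  C: 0 + 1(227.5) − 2(21.53) = 184.5
  E: 0 + 3(21.53) = 64.59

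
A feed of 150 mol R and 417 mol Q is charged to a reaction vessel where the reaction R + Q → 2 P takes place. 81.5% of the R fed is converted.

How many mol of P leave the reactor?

R reacted = 0.815 × 150 = 122.2 mol; ν_R = −1, so ξ = 122.2/1 = 122.2 mol.
Outlet amounts (n = n₀ + ν ξ):
  R: 150 − 1(122.2) = 27.75
  Q: 417 − 1(122.2) = 294.8
  P: 0 + 2(122.2) = 244.5

244 mol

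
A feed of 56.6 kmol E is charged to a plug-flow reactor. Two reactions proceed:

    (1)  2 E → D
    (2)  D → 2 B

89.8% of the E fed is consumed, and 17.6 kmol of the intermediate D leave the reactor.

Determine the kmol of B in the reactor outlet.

Conversion of E: E consumed = 2ξ₁ = 0.898 × 56.6 → ξ₁ = 25.41 kmol.
D balance: n_D = 0 + 1ξ₁ − 1ξ₂ = 17.6 → ξ₂ = (1·25.41 − 17.6)/1 = 7.813 kmol.
Outlet amounts (n = n₀ + Σ ν·ξ):
  E: 56.6 − 2(25.41) = 5.773
  D: 0 + 1(25.41) − 1(7.813) = 17.6
  B: 0 + 2(7.813) = 15.63

15.6 kmol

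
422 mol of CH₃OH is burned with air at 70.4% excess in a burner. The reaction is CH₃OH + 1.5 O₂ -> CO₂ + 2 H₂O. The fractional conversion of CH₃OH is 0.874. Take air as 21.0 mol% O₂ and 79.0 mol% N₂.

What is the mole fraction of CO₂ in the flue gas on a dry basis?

0.0737

Stoichiometric O₂ = 1.5 × 422 = 633 mol; O₂ fed = 633 × 1.704 = 1079 mol.
N₂ fed = 1079 × 79/21 = 4058 mol.
Fuel reacted = 0.874 × 422 → ξ = 368.8 mol.
Outlet (n = n₀ + ν ξ):
  CH₃OH: 422 − 1(368.8) = 53.17
  O₂: 1079 − 1.5(368.8) = 525.4
  N₂: 4058 (inert)
  CO₂: 0 + 1(368.8) = 368.8
  H₂O: 0 + 2(368.8) = 737.7
Dry total = 5005 mol; y_CO₂ (dry) = 368.8 / 5005 = 0.07369.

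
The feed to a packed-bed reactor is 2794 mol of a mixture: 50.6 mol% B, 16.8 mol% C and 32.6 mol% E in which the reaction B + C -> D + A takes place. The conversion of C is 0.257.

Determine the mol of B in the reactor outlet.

1290 mol

C reacted = 0.257 × 469.4 = 120.6 mol; ν_C = −1, so ξ = 120.6/1 = 120.6 mol.
Outlet amounts (n = n₀ + ν ξ):
  B: 1414 − 1(120.6) = 1293
  C: 469.4 − 1(120.6) = 348.8
  D: 0 + 1(120.6) = 120.6
  A: 0 + 1(120.6) = 120.6
  E: 910.8 (inert)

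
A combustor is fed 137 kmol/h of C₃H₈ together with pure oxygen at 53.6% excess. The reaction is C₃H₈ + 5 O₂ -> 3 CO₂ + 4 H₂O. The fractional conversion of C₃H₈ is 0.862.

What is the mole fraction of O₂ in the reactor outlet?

Stoichiometric O₂ = 5 × 137 = 685 kmol/h; O₂ fed = 685 × 1.536 = 1052 kmol/h.
Fuel reacted = 0.862 × 137 → ξ = 118.1 kmol/h.
Outlet (n = n₀ + ν ξ):
  C₃H₈: 137 − 1(118.1) = 18.91
  O₂: 1052 − 5(118.1) = 461.7
  CO₂: 0 + 3(118.1) = 354.3
  H₂O: 0 + 4(118.1) = 472.4
Total out = 1307 kmol/h; y_O₂ = 461.7 / 1307 = 0.3532.

0.353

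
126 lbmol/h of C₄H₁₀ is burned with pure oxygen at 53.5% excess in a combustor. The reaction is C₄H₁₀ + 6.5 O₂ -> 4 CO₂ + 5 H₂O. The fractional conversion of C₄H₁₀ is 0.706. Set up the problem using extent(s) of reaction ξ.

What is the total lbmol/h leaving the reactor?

Stoichiometric O₂ = 6.5 × 126 = 819 lbmol/h; O₂ fed = 819 × 1.535 = 1257 lbmol/h.
Fuel reacted = 0.706 × 126 → ξ = 88.96 lbmol/h.
Outlet (n = n₀ + ν ξ):
  C₄H₁₀: 126 − 1(88.96) = 37.04
  O₂: 1257 − 6.5(88.96) = 679
  CO₂: 0 + 4(88.96) = 355.8
  H₂O: 0 + 5(88.96) = 444.8
Total out = 37.04 + 679 + 355.8 + 444.8 = 1517 lbmol/h.

1520 lbmol/h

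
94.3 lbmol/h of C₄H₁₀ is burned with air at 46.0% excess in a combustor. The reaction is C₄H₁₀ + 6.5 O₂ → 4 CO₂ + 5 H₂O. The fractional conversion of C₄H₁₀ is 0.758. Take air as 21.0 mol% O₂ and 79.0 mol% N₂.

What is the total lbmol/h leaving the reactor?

4460 lbmol/h

Stoichiometric O₂ = 6.5 × 94.3 = 612.9 lbmol/h; O₂ fed = 612.9 × 1.460 = 894.9 lbmol/h.
N₂ fed = 894.9 × 79/21 = 3367 lbmol/h.
Fuel reacted = 0.758 × 94.3 → ξ = 71.48 lbmol/h.
Outlet (n = n₀ + ν ξ):
  C₄H₁₀: 94.3 − 1(71.48) = 22.82
  O₂: 894.9 − 6.5(71.48) = 430.3
  N₂: 3367 (inert)
  CO₂: 0 + 4(71.48) = 285.9
  H₂O: 0 + 5(71.48) = 357.4
Total out = 22.82 + 430.3 + 3367 + 285.9 + 357.4 = 4463 lbmol/h.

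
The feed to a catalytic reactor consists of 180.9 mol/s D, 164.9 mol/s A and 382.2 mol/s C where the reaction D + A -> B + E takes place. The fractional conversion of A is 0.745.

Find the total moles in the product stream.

A reacted = 0.745 × 164.9 = 122.9 mol/s; ν_A = −1, so ξ = 122.9/1 = 122.9 mol/s.
Outlet amounts (n = n₀ + ν ξ):
  D: 180.9 − 1(122.9) = 58.05
  A: 164.9 − 1(122.9) = 42.05
  B: 0 + 1(122.9) = 122.9
  E: 0 + 1(122.9) = 122.9
  C: 382.2 (inert)
Total out = 58.05 + 42.05 + 122.9 + 122.9 + 382.2 = 728 mol/s.

728 mol/s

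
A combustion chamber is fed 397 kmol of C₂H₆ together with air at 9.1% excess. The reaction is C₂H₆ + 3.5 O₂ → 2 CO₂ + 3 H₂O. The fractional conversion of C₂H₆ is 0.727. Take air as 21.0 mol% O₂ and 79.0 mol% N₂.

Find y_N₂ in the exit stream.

Stoichiometric O₂ = 3.5 × 397 = 1390 kmol; O₂ fed = 1390 × 1.091 = 1516 kmol.
N₂ fed = 1516 × 79/21 = 5703 kmol.
Fuel reacted = 0.727 × 397 → ξ = 288.6 kmol.
Outlet (n = n₀ + ν ξ):
  C₂H₆: 397 − 1(288.6) = 108.4
  O₂: 1516 − 3.5(288.6) = 505.8
  N₂: 5703 (inert)
  CO₂: 0 + 2(288.6) = 577.2
  H₂O: 0 + 3(288.6) = 865.9
Total out = 7760 kmol; y_N₂ = 5703 / 7760 = 0.7349.

0.735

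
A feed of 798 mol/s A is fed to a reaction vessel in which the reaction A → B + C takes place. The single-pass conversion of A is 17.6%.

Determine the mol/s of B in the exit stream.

140 mol/s

A reacted = 0.176 × 798 = 140.4 mol/s; ν_A = −1, so ξ = 140.4/1 = 140.4 mol/s.
Outlet amounts (n = n₀ + ν ξ):
  A: 798 − 1(140.4) = 657.6
  B: 0 + 1(140.4) = 140.4
  C: 0 + 1(140.4) = 140.4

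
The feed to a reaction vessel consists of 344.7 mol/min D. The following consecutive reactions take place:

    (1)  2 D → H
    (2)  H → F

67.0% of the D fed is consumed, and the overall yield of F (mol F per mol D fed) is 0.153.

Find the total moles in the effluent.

Conversion of D: D consumed = 2ξ₁ = 0.67 × 344.7 → ξ₁ = 115.5 mol/min.
Yield of F: 1ξ₂ / 344.7 = 0.153 → ξ₂ = 52.74 mol/min.
Outlet amounts (n = n₀ + Σ ν·ξ):
  D: 344.7 − 2(115.5) = 113.8
  H: 0 + 1(115.5) − 1(52.74) = 62.74
  F: 0 + 1(52.74) = 52.74
Total out = 113.8 + 62.74 + 52.74 = 229.2 mol/min.

229 mol/min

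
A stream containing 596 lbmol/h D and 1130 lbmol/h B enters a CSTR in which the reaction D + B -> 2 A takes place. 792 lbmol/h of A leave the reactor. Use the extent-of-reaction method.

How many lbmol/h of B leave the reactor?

For A: n = n₀ + 2ξ → 792 = 0 + 2ξ, giving ξ = 396 lbmol/h.
Outlet amounts (n = n₀ + ν ξ):
  D: 596 − 1(396) = 200
  B: 1130 − 1(396) = 734
  A: 0 + 2(396) = 792

734 lbmol/h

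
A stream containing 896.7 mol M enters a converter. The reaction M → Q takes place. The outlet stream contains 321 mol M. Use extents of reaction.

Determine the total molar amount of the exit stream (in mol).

For M: n = n₀ − 1ξ → 321 = 896.7 − 1ξ, giving ξ = 575.7 mol.
Outlet amounts (n = n₀ + ν ξ):
  M: 896.7 − 1(575.7) = 321
  Q: 0 + 1(575.7) = 575.7
Total out = 321 + 575.7 = 896.7 mol.

897 mol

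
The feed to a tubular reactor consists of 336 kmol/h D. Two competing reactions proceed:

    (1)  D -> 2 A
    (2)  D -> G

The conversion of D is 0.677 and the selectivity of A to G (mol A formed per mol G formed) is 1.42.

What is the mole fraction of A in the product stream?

Conversion of D: D consumed = 0.677 × 336 = 227.5 kmol/h = 1ξ₁ + 1ξ₂.
Selectivity: 2ξ₁ / (1ξ₂) = 1.42 → ξ₁ = 0.71 ξ₂.
Substitute: (1·0.71 + 1) ξ₂ = 227.5 → ξ₂ = 133 kmol/h, ξ₁ = 94.45 kmol/h.
Outlet amounts (n = n₀ + Σ ν·ξ):
  D: 336 − 1(94.45) − 1(133) = 108.5
  A: 0 + 2(94.45) = 188.9
  G: 0 + 1(133) = 133
Total out = 430.4 kmol/h; y_A = 188.9 / 430.4 = 0.4388.

0.439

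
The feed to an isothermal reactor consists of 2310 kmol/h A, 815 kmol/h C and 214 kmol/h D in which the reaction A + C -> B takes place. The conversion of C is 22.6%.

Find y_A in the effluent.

0.674

C reacted = 0.226 × 815 = 184.2 kmol/h; ν_C = −1, so ξ = 184.2/1 = 184.2 kmol/h.
Outlet amounts (n = n₀ + ν ξ):
  A: 2310 − 1(184.2) = 2126
  C: 815 − 1(184.2) = 630.8
  B: 0 + 1(184.2) = 184.2
  D: 214 (inert)
Total out = 3155 kmol/h; y_A = 2126 / 3155 = 0.6738.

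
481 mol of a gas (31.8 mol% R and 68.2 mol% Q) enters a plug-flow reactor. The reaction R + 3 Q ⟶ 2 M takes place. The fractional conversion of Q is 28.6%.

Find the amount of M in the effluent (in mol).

Q reacted = 0.286 × 328 = 93.82 mol; ν_Q = −3, so ξ = 93.82/3 = 31.27 mol.
Outlet amounts (n = n₀ + ν ξ):
  R: 153 − 1(31.27) = 121.7
  Q: 328 − 3(31.27) = 234.2
  M: 0 + 2(31.27) = 62.55

62.5 mol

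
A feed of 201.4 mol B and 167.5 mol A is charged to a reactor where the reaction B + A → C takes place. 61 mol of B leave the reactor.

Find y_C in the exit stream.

0.614

For B: n = n₀ − 1ξ → 61 = 201.4 − 1ξ, giving ξ = 140.4 mol.
Outlet amounts (n = n₀ + ν ξ):
  B: 201.4 − 1(140.4) = 61
  A: 167.5 − 1(140.4) = 27.1
  C: 0 + 1(140.4) = 140.4
Total out = 228.5 mol; y_C = 140.4 / 228.5 = 0.6144.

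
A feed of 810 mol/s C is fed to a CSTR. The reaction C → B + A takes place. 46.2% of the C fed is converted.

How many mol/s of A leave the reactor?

374 mol/s

C reacted = 0.462 × 810 = 374.2 mol/s; ν_C = −1, so ξ = 374.2/1 = 374.2 mol/s.
Outlet amounts (n = n₀ + ν ξ):
  C: 810 − 1(374.2) = 435.8
  B: 0 + 1(374.2) = 374.2
  A: 0 + 1(374.2) = 374.2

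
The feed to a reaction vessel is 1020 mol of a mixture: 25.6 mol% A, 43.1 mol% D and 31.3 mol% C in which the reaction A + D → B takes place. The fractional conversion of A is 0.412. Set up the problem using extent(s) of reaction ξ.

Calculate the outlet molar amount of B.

108 mol

A reacted = 0.412 × 261.1 = 107.6 mol; ν_A = −1, so ξ = 107.6/1 = 107.6 mol.
Outlet amounts (n = n₀ + ν ξ):
  A: 261.1 − 1(107.6) = 153.5
  D: 439.6 − 1(107.6) = 332
  B: 0 + 1(107.6) = 107.6
  C: 319.3 (inert)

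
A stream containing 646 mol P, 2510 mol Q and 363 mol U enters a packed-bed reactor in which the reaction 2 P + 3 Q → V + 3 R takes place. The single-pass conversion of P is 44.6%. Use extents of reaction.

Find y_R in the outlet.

0.128

P reacted = 0.446 × 646 = 288.1 mol; ν_P = −2, so ξ = 288.1/2 = 144.1 mol.
Outlet amounts (n = n₀ + ν ξ):
  P: 646 − 2(144.1) = 357.9
  Q: 2510 − 3(144.1) = 2078
  V: 0 + 1(144.1) = 144.1
  R: 0 + 3(144.1) = 432.2
  U: 363 (inert)
Total out = 3375 mol; y_R = 432.2 / 3375 = 0.1281.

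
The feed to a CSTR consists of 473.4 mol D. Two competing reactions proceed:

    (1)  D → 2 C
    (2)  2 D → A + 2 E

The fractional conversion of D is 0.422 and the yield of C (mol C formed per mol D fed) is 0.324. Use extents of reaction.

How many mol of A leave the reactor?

61.5 mol

Yield of C: 2ξ₁ / 473.4 = 0.324 → ξ₁ = 76.69 mol.
Conversion of D: 1ξ₁ + 2ξ₂ = 0.422 × 473.4 = 199.8 → ξ₂ = 61.54 mol.
Outlet amounts (n = n₀ + Σ ν·ξ):
  D: 473.4 − 1(76.69) − 2(61.54) = 273.6
  C: 0 + 2(76.69) = 153.4
  A: 0 + 1(61.54) = 61.54
  E: 0 + 2(61.54) = 123.1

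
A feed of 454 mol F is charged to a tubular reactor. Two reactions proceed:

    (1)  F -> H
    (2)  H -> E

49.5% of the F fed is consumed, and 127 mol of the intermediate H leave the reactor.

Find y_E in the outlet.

0.215

Conversion of F: F consumed = 1ξ₁ = 0.495 × 454 → ξ₁ = 224.7 mol.
H balance: n_H = 0 + 1ξ₁ − 1ξ₂ = 127 → ξ₂ = (1·224.7 − 127)/1 = 97.73 mol.
Outlet amounts (n = n₀ + Σ ν·ξ):
  F: 454 − 1(224.7) = 229.3
  H: 0 + 1(224.7) − 1(97.73) = 127
  E: 0 + 1(97.73) = 97.73
Total out = 454 mol; y_E = 97.73 / 454 = 0.2153.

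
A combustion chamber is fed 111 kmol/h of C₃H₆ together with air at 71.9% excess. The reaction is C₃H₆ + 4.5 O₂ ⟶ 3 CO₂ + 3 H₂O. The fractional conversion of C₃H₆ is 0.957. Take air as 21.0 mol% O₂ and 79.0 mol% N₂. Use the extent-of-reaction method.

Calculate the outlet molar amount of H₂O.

319 kmol/h

Stoichiometric O₂ = 4.5 × 111 = 499.5 kmol/h; O₂ fed = 499.5 × 1.719 = 858.6 kmol/h.
N₂ fed = 858.6 × 79/21 = 3230 kmol/h.
Fuel reacted = 0.957 × 111 → ξ = 106.2 kmol/h.
Outlet (n = n₀ + ν ξ):
  C₃H₆: 111 − 1(106.2) = 4.773
  O₂: 858.6 − 4.5(106.2) = 380.6
  N₂: 3230 (inert)
  CO₂: 0 + 3(106.2) = 318.7
  H₂O: 0 + 3(106.2) = 318.7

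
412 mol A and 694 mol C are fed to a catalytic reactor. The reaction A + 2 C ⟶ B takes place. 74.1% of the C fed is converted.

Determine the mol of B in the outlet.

257 mol

C reacted = 0.741 × 694 = 514.3 mol; ν_C = −2, so ξ = 514.3/2 = 257.1 mol.
Outlet amounts (n = n₀ + ν ξ):
  A: 412 − 1(257.1) = 154.9
  C: 694 − 2(257.1) = 179.7
  B: 0 + 1(257.1) = 257.1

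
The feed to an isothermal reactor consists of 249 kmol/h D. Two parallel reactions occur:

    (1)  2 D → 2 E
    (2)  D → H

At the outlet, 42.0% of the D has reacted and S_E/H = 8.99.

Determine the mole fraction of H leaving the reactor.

0.042

Conversion of D: D consumed = 0.42 × 249 = 104.6 kmol/h = 2ξ₁ + 1ξ₂.
Selectivity: 2ξ₁ / (1ξ₂) = 8.99 → ξ₁ = 4.495 ξ₂.
Substitute: (2·4.495 + 1) ξ₂ = 104.6 → ξ₂ = 10.47 kmol/h, ξ₁ = 47.06 kmol/h.
Outlet amounts (n = n₀ + Σ ν·ξ):
  D: 249 − 2(47.06) − 1(10.47) = 144.4
  E: 0 + 2(47.06) = 94.11
  H: 0 + 1(10.47) = 10.47
Total out = 249 kmol/h; y_H = 10.47 / 249 = 0.04204.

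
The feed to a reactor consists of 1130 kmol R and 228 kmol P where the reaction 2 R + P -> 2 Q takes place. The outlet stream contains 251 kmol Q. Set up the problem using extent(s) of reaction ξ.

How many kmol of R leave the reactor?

879 kmol

For Q: n = n₀ + 2ξ → 251 = 0 + 2ξ, giving ξ = 125.5 kmol.
Outlet amounts (n = n₀ + ν ξ):
  R: 1130 − 2(125.5) = 879
  P: 228 − 1(125.5) = 102.5
  Q: 0 + 2(125.5) = 251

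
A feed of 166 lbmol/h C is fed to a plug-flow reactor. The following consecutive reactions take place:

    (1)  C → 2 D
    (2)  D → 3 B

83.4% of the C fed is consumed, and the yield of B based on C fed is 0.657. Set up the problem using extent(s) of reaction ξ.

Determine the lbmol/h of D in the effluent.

241 lbmol/h

Conversion of C: C consumed = 1ξ₁ = 0.834 × 166 → ξ₁ = 138.4 lbmol/h.
Yield of B: 3ξ₂ / 166 = 0.657 → ξ₂ = 36.35 lbmol/h.
Outlet amounts (n = n₀ + Σ ν·ξ):
  C: 166 − 1(138.4) = 27.56
  D: 0 + 2(138.4) − 1(36.35) = 240.5
  B: 0 + 3(36.35) = 109.1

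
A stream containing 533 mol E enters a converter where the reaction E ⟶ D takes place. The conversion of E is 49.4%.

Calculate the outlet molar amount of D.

263 mol

E reacted = 0.494 × 533 = 263.3 mol; ν_E = −1, so ξ = 263.3/1 = 263.3 mol.
Outlet amounts (n = n₀ + ν ξ):
  E: 533 − 1(263.3) = 269.7
  D: 0 + 1(263.3) = 263.3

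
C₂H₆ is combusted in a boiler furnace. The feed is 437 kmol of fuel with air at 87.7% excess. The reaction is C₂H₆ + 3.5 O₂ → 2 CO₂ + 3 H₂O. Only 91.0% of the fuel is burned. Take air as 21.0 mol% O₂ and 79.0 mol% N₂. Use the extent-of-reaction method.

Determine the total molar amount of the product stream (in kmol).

14300 kmol

Stoichiometric O₂ = 3.5 × 437 = 1530 kmol; O₂ fed = 1530 × 1.877 = 2871 kmol.
N₂ fed = 2871 × 79/21 = 10800 kmol.
Fuel reacted = 0.91 × 437 → ξ = 397.7 kmol.
Outlet (n = n₀ + ν ξ):
  C₂H₆: 437 − 1(397.7) = 39.33
  O₂: 2871 − 3.5(397.7) = 1479
  N₂: 10800 (inert)
  CO₂: 0 + 2(397.7) = 795.3
  H₂O: 0 + 3(397.7) = 1193
Total out = 39.33 + 1479 + 10800 + 795.3 + 1193 = 14310 kmol.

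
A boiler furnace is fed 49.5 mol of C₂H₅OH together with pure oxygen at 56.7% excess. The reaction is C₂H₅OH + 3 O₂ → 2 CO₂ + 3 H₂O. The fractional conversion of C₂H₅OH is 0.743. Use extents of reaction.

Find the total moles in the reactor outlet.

Stoichiometric O₂ = 3 × 49.5 = 148.5 mol; O₂ fed = 148.5 × 1.567 = 232.7 mol.
Fuel reacted = 0.743 × 49.5 → ξ = 36.78 mol.
Outlet (n = n₀ + ν ξ):
  C₂H₅OH: 49.5 − 1(36.78) = 12.72
  O₂: 232.7 − 3(36.78) = 122.4
  CO₂: 0 + 2(36.78) = 73.56
  H₂O: 0 + 3(36.78) = 110.3
Total out = 12.72 + 122.4 + 73.56 + 110.3 = 319 mol.

319 mol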